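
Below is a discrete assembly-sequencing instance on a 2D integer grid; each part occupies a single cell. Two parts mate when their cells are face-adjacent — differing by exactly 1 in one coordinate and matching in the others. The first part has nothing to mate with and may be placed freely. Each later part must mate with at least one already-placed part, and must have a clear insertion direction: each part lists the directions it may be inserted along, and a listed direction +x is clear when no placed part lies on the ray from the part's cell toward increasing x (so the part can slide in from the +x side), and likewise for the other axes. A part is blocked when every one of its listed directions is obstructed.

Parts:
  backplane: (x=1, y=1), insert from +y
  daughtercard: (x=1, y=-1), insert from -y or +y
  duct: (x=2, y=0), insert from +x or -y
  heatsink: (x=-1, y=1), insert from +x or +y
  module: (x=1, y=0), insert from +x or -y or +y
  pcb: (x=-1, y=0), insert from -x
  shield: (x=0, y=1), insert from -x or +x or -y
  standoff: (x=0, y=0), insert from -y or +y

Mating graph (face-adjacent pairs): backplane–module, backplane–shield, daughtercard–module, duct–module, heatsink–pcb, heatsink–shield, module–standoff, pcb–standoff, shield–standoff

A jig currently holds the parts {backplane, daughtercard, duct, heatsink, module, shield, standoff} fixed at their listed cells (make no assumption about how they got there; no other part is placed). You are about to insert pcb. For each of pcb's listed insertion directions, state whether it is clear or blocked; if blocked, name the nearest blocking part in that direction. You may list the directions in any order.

-x: ray from pcb(-1, 0) has no placed part ⇒ clear

-x: clear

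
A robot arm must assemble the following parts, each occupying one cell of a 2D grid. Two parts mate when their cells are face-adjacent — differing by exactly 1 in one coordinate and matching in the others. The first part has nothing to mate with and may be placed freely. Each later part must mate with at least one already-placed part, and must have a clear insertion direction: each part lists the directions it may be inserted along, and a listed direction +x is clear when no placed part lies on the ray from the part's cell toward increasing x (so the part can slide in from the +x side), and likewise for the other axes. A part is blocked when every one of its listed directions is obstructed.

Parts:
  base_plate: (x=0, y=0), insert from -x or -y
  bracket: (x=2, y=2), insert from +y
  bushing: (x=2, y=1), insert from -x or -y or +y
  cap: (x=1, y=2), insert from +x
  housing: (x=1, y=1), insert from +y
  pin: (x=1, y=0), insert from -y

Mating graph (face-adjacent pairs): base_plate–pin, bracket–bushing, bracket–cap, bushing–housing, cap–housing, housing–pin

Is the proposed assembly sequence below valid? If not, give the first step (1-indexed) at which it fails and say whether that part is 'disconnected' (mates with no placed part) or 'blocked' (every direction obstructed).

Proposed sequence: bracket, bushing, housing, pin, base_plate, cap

1. bracket@(2, 2) [+y clear] — {bracket}
2. bushing@(2, 1) [-x clear] — {bracket, bushing}
3. housing@(1, 1) [+y clear] — {bracket, bushing, housing}
4. pin@(1, 0) [-y clear] — {bracket, bushing, housing, pin}
5. base_plate@(0, 0) [-x clear] — {base_plate, bracket, bushing, housing, pin}
6. cap@(1, 2) — +x all obstructed ⇒ blocked

Invalid at step 6 (blocked)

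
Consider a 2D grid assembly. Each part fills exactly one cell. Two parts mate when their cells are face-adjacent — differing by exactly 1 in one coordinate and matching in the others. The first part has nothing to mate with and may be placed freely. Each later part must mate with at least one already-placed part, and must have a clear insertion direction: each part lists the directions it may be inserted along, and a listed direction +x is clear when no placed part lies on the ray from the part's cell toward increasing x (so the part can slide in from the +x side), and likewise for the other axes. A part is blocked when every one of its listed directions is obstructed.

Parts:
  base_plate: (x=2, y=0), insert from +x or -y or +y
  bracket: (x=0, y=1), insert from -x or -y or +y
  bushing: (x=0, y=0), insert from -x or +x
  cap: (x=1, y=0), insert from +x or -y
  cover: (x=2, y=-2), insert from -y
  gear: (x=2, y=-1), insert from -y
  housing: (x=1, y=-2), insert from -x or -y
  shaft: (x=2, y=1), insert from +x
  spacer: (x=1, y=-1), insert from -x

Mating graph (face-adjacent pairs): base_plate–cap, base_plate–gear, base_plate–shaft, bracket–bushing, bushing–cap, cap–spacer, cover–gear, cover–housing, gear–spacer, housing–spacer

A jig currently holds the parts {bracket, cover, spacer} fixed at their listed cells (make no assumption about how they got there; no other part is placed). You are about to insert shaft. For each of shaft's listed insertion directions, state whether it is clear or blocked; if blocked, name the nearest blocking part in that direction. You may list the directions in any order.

+x: clear

+x: ray from shaft(2, 1) has no placed part ⇒ clear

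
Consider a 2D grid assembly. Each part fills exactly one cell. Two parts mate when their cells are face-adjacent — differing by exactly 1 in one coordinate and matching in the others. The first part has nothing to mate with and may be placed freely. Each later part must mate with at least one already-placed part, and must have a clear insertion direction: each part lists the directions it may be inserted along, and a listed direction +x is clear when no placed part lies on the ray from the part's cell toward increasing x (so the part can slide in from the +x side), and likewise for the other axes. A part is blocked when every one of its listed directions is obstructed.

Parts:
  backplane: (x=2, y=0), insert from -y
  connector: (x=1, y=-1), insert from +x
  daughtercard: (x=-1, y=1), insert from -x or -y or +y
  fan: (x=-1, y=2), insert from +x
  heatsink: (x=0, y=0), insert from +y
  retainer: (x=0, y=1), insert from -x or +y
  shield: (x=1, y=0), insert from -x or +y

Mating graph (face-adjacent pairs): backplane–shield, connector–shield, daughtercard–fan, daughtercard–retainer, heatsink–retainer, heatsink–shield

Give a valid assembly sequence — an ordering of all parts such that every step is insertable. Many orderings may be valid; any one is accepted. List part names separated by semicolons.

1. heatsink@(0, 0) [+y clear] — {heatsink}
2. shield@(1, 0) [+y clear] — {heatsink, shield}
3. connector@(1, -1) [+x clear] — {connector, heatsink, shield}
4. backplane@(2, 0) [-y clear] — {backplane, connector, heatsink, shield}
5. retainer@(0, 1) [-x clear] — {backplane, connector, heatsink, retainer, shield}
6. daughtercard@(-1, 1) [-x clear] — {backplane, connector, daughtercard, heatsink, retainer, shield}
7. fan@(-1, 2) [+x clear] — {backplane, connector, daughtercard, fan, heatsink, retainer, shield}

heatsink; shield; connector; backplane; retainer; daughtercard; fan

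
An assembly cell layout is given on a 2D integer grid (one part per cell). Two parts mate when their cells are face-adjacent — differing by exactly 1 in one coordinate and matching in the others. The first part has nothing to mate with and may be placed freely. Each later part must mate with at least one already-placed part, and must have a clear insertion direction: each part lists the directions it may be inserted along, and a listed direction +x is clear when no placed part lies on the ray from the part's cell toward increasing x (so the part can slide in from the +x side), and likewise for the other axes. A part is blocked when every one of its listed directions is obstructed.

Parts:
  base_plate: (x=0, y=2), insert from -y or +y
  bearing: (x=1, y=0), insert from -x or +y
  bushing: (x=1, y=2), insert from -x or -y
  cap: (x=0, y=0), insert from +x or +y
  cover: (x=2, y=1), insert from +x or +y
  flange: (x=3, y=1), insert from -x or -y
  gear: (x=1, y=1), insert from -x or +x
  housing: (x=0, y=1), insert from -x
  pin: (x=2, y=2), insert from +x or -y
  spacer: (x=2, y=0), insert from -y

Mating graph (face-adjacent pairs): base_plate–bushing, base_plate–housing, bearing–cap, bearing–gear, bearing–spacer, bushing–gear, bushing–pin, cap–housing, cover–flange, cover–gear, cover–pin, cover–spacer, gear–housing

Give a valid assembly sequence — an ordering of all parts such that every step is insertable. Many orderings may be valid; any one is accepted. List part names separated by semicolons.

1. cap@(0, 0) [+x clear] — {cap}
2. housing@(0, 1) [-x clear] — {cap, housing}
3. bearing@(1, 0) [+y clear] — {bearing, cap, housing}
4. spacer@(2, 0) [-y clear] — {bearing, cap, housing, spacer}
5. gear@(1, 1) [+x clear] — {bearing, cap, gear, housing, spacer}
6. bushing@(1, 2) [-x clear] — {bearing, bushing, cap, gear, housing, spacer}
7. base_plate@(0, 2) [+y clear] — {base_plate, bearing, bushing, cap, gear, housing, spacer}
8. pin@(2, 2) [+x clear] — {base_plate, bearing, bushing, cap, gear, housing, pin, spacer}
9. cover@(2, 1) [+x clear] — {base_plate, bearing, bushing, cap, cover, gear, housing, pin, spacer}
10. flange@(3, 1) [-y clear] — {base_plate, bearing, bushing, cap, cover, flange, gear, housing, pin, spacer}

cap; housing; bearing; spacer; gear; bushing; base_plate; pin; cover; flange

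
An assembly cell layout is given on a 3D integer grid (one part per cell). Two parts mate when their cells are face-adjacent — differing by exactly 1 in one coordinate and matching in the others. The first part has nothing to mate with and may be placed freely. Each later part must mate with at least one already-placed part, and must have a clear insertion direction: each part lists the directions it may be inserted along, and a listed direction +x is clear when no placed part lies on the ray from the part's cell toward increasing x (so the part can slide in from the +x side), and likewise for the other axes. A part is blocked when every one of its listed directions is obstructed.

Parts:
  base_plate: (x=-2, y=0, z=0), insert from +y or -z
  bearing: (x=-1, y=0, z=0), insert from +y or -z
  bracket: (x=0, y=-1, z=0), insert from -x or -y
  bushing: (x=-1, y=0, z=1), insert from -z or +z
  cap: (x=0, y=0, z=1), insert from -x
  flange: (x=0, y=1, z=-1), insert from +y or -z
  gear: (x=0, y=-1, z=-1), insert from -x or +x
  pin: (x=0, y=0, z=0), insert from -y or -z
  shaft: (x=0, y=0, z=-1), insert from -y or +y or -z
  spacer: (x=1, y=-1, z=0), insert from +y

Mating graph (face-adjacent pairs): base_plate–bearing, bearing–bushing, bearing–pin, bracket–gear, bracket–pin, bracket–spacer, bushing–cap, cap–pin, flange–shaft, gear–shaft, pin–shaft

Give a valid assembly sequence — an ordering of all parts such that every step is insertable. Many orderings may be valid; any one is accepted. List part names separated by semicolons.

1. shaft@(0, 0, -1) [-y clear] — {shaft}
2. pin@(0, 0, 0) [-y clear] — {pin, shaft}
3. bracket@(0, -1, 0) [-x clear] — {bracket, pin, shaft}
4. gear@(0, -1, -1) [-x clear] — {bracket, gear, pin, shaft}
5. cap@(0, 0, 1) [-x clear] — {bracket, cap, gear, pin, shaft}
6. bushing@(-1, 0, 1) [-z clear] — {bracket, bushing, cap, gear, pin, shaft}
7. flange@(0, 1, -1) [+y clear] — {bracket, bushing, cap, flange, gear, pin, shaft}
8. spacer@(1, -1, 0) [+y clear] — {bracket, bushing, cap, flange, gear, pin, shaft, spacer}
9. bearing@(-1, 0, 0) [+y clear] — {bearing, bracket, bushing, cap, flange, gear, pin, shaft, spacer}
10. base_plate@(-2, 0, 0) [+y clear] — {base_plate, bearing, bracket, bushing, cap, flange, gear, pin, shaft, spacer}

shaft; pin; bracket; gear; cap; bushing; flange; spacer; bearing; base_plate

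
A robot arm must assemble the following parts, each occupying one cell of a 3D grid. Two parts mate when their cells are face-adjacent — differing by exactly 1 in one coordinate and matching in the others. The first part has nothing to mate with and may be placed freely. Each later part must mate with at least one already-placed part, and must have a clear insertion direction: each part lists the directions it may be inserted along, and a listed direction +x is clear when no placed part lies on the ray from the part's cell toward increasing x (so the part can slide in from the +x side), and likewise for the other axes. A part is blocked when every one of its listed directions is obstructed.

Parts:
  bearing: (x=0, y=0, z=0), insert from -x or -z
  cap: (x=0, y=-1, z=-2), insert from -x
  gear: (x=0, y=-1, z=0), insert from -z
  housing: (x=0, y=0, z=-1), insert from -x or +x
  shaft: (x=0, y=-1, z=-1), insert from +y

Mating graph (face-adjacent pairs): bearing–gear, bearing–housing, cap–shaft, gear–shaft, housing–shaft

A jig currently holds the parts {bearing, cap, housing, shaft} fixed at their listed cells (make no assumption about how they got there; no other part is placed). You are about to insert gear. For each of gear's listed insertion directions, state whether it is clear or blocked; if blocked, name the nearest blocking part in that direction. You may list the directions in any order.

-z: blocked by shaft

-z: nearest on ray is shaft@(0, -1, -1) ⇒ blocked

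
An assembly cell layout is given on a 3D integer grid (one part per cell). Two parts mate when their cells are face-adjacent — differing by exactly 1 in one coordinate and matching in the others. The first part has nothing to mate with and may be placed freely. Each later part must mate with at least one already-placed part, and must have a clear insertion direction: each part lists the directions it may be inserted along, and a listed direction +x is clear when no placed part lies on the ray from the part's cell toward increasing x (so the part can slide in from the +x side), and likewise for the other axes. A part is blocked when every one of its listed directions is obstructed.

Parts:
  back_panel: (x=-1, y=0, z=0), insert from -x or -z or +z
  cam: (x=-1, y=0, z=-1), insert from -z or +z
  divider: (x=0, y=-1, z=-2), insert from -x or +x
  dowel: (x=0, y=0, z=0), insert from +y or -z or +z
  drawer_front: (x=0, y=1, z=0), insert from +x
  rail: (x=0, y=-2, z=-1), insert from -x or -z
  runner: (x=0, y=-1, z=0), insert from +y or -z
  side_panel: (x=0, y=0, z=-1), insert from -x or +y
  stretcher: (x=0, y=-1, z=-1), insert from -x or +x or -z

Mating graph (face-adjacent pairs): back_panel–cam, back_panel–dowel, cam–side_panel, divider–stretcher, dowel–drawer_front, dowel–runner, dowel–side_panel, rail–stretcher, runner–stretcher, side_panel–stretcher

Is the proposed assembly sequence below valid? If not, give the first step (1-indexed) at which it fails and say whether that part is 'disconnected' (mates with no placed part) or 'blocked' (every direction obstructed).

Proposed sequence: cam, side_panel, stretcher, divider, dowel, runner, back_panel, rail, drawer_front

1. cam@(-1, 0, -1) [-z clear] — {cam}
2. side_panel@(0, 0, -1) [+y clear] — {cam, side_panel}
3. stretcher@(0, -1, -1) [-x clear] — {cam, side_panel, stretcher}
4. divider@(0, -1, -2) [-x clear] — {cam, divider, side_panel, stretcher}
5. dowel@(0, 0, 0) [+y clear] — {cam, divider, dowel, side_panel, stretcher}
6. runner@(0, -1, 0) — +y/-z all obstructed ⇒ blocked

Invalid at step 6 (blocked)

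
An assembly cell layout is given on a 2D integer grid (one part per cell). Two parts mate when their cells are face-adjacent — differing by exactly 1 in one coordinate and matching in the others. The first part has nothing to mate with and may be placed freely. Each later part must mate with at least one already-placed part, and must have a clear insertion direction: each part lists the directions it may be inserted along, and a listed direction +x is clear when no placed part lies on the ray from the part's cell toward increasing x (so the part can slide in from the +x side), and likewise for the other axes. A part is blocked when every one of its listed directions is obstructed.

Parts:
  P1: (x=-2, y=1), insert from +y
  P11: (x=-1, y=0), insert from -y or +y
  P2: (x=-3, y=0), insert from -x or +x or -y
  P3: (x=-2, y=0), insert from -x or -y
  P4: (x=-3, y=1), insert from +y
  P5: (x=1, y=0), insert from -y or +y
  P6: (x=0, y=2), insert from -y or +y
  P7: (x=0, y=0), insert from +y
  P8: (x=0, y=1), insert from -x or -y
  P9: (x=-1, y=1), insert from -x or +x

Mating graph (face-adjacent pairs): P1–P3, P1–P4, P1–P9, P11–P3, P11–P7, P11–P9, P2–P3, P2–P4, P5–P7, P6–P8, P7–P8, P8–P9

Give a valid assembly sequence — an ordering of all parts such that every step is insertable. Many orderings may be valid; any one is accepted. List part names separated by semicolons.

P2; P3; P11; P7; P5; P8; P6; P9; P4; P1

1. P2@(-3, 0) [-x clear] — {P2}
2. P3@(-2, 0) [-y clear] — {P2, P3}
3. P11@(-1, 0) [-y clear] — {P11, P2, P3}
4. P7@(0, 0) [+y clear] — {P11, P2, P3, P7}
5. P5@(1, 0) [-y clear] — {P11, P2, P3, P5, P7}
6. P8@(0, 1) [-x clear] — {P11, P2, P3, P5, P7, P8}
7. P6@(0, 2) [+y clear] — {P11, P2, P3, P5, P6, P7, P8}
8. P9@(-1, 1) [-x clear] — {P11, P2, P3, P5, P6, P7, P8, P9}
9. P4@(-3, 1) [+y clear] — {P11, P2, P3, P4, P5, P6, P7, P8, P9}
10. P1@(-2, 1) [+y clear] — {P1, P11, P2, P3, P4, P5, P6, P7, P8, P9}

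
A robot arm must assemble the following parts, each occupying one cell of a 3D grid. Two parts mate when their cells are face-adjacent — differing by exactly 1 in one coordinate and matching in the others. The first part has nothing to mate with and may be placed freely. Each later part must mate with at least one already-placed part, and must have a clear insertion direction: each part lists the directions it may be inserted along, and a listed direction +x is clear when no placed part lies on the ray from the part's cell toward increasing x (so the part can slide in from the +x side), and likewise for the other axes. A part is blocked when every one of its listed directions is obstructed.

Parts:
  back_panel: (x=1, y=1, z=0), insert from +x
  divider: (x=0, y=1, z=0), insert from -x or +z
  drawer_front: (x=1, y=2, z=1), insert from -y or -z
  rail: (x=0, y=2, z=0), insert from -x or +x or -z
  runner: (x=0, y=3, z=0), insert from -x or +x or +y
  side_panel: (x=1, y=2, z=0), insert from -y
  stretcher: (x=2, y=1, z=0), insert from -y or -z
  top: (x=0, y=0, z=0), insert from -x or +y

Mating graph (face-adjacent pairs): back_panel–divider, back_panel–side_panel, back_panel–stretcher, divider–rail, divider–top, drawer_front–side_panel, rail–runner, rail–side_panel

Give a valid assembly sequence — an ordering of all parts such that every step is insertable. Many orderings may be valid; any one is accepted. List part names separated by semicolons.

1. runner@(0, 3, 0) [-x clear] — {runner}
2. rail@(0, 2, 0) [-x clear] — {rail, runner}
3. divider@(0, 1, 0) [-x clear] — {divider, rail, runner}
4. side_panel@(1, 2, 0) [-y clear] — {divider, rail, runner, side_panel}
5. drawer_front@(1, 2, 1) [-y clear] — {divider, drawer_front, rail, runner, side_panel}
6. back_panel@(1, 1, 0) [+x clear] — {back_panel, divider, drawer_front, rail, runner, side_panel}
7. stretcher@(2, 1, 0) [-y clear] — {back_panel, divider, drawer_front, rail, runner, side_panel, stretcher}
8. top@(0, 0, 0) [-x clear] — {back_panel, divider, drawer_front, rail, runner, side_panel, stretcher, top}

runner; rail; divider; side_panel; drawer_front; back_panel; stretcher; top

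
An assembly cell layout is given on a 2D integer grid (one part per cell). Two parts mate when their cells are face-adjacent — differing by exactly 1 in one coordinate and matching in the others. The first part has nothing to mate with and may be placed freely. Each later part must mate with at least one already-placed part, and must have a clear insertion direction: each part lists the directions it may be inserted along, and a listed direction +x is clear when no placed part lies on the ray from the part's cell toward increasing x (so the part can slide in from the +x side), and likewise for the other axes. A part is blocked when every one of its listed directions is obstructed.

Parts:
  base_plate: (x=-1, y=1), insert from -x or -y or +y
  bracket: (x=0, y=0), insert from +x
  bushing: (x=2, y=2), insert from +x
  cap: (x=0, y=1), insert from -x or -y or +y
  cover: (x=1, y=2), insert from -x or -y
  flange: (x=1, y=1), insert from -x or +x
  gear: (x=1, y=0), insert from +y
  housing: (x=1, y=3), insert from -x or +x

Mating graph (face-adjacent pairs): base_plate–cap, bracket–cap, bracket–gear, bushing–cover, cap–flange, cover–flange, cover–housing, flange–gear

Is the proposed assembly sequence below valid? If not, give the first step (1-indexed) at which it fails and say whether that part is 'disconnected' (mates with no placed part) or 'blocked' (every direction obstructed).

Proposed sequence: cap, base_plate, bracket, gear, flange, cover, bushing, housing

Valid

1. cap@(0, 1) [-x clear] — {cap}
2. base_plate@(-1, 1) [-x clear] — {base_plate, cap}
3. bracket@(0, 0) [+x clear] — {base_plate, bracket, cap}
4. gear@(1, 0) [+y clear] — {base_plate, bracket, cap, gear}
5. flange@(1, 1) [+x clear] — {base_plate, bracket, cap, flange, gear}
6. cover@(1, 2) [-x clear] — {base_plate, bracket, cap, cover, flange, gear}
7. bushing@(2, 2) [+x clear] — {base_plate, bracket, bushing, cap, cover, flange, gear}
8. housing@(1, 3) [-x clear] — {base_plate, bracket, bushing, cap, cover, flange, gear, housing}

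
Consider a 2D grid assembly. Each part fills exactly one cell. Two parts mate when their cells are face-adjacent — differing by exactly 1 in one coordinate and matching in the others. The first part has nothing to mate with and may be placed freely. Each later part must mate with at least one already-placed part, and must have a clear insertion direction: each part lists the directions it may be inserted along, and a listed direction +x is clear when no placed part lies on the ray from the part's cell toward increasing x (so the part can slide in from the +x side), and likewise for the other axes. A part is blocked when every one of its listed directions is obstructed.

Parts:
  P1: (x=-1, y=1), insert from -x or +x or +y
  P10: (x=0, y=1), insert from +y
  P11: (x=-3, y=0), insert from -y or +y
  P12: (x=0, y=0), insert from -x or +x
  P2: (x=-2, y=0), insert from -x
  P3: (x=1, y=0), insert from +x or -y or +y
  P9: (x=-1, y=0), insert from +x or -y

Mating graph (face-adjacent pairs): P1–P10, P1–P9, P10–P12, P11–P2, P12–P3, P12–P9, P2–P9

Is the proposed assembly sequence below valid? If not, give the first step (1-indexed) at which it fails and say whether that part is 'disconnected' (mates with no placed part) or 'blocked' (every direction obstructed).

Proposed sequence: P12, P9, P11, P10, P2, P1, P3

1. P12@(0, 0) [-x clear] — {P12}
2. P9@(-1, 0) [-y clear] — {P12, P9}
3. P11@(-3, 0) — no placed neighbour ⇒ disconnected

Invalid at step 3 (disconnected)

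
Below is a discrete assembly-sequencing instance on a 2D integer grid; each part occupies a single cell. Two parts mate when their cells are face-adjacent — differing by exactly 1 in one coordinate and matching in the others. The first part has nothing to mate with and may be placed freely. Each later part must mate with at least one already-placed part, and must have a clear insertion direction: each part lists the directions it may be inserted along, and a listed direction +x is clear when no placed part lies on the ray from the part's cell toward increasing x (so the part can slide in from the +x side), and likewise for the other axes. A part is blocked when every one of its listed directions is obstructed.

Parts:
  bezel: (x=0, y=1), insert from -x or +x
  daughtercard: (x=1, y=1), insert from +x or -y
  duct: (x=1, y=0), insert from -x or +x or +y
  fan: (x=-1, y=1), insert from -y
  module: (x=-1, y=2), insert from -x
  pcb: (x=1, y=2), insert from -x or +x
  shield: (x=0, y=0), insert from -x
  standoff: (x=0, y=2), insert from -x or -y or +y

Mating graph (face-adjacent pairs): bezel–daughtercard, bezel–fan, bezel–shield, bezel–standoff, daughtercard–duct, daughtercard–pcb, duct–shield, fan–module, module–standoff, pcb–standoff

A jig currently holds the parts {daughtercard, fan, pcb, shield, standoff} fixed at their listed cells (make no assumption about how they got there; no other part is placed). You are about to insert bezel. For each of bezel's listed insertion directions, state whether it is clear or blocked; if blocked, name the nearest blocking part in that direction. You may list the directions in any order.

-x: nearest on ray is fan@(-1, 1) ⇒ blocked
+x: nearest on ray is daughtercard@(1, 1) ⇒ blocked

+x: blocked by daughtercard; -x: blocked by fan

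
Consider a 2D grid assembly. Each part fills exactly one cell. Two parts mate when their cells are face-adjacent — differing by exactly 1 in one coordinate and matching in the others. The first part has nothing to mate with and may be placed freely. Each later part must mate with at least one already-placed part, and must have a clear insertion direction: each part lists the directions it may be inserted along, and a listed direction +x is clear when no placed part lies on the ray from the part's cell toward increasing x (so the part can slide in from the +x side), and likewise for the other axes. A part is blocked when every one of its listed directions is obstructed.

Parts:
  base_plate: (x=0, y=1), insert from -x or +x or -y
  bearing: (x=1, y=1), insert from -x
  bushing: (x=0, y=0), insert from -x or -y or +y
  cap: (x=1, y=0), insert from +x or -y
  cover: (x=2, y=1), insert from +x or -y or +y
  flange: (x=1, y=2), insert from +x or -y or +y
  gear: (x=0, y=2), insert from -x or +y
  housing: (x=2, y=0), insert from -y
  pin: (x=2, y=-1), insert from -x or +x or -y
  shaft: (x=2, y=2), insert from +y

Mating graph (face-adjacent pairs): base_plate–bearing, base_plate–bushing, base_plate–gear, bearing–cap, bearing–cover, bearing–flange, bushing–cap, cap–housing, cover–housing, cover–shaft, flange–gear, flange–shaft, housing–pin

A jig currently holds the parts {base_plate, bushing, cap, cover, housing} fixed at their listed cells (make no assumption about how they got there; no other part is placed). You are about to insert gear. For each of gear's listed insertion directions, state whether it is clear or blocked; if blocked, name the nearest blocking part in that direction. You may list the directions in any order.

+y: clear; -x: clear

-x: ray from gear(0, 2) has no placed part ⇒ clear
+y: ray from gear(0, 2) has no placed part ⇒ clear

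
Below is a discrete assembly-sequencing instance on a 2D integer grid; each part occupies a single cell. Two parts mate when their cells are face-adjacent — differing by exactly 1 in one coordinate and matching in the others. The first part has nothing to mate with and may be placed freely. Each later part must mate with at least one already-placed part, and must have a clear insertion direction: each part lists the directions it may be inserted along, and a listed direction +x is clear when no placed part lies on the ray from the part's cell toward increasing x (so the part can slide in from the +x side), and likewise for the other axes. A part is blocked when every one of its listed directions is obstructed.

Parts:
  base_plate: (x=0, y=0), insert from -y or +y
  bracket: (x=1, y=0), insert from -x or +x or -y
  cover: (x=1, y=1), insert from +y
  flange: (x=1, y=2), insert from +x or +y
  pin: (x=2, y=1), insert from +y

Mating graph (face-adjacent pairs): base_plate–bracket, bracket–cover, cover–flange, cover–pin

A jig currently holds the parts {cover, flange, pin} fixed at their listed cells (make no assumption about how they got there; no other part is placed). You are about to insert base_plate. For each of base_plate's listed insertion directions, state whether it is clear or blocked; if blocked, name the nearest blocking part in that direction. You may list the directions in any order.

-y: ray from base_plate(0, 0) has no placed part ⇒ clear
+y: ray from base_plate(0, 0) has no placed part ⇒ clear

+y: clear; -y: clear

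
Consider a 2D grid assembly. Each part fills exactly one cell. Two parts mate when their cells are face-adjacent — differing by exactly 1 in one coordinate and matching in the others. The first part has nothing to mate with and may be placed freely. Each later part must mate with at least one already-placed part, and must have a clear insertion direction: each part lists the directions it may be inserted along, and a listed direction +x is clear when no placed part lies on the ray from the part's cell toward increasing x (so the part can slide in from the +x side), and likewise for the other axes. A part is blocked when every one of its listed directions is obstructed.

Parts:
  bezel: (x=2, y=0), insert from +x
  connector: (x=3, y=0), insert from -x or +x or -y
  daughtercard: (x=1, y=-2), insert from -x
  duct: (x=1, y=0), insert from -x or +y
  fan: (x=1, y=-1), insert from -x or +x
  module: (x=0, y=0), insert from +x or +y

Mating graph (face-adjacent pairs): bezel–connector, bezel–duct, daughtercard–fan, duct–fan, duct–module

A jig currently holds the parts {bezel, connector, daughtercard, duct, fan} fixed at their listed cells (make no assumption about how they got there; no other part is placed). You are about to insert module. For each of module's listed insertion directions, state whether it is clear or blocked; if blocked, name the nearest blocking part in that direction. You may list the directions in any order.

+x: nearest on ray is duct@(1, 0) ⇒ blocked
+y: ray from module(0, 0) has no placed part ⇒ clear

+x: blocked by duct; +y: clear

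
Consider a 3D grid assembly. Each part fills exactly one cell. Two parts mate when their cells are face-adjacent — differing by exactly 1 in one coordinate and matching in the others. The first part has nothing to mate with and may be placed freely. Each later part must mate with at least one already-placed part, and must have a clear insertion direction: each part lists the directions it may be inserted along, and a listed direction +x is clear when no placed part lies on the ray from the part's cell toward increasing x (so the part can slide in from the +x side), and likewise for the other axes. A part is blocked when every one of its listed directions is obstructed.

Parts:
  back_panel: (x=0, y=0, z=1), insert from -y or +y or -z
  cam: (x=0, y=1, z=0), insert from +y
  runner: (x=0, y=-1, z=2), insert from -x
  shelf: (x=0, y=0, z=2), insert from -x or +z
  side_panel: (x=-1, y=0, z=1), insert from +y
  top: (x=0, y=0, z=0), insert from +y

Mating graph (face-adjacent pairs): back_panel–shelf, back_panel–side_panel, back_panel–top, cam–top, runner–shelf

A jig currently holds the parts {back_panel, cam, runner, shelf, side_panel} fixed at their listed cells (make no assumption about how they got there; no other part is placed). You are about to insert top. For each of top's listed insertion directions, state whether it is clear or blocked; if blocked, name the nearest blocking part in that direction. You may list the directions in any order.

+y: nearest on ray is cam@(0, 1, 0) ⇒ blocked

+y: blocked by cam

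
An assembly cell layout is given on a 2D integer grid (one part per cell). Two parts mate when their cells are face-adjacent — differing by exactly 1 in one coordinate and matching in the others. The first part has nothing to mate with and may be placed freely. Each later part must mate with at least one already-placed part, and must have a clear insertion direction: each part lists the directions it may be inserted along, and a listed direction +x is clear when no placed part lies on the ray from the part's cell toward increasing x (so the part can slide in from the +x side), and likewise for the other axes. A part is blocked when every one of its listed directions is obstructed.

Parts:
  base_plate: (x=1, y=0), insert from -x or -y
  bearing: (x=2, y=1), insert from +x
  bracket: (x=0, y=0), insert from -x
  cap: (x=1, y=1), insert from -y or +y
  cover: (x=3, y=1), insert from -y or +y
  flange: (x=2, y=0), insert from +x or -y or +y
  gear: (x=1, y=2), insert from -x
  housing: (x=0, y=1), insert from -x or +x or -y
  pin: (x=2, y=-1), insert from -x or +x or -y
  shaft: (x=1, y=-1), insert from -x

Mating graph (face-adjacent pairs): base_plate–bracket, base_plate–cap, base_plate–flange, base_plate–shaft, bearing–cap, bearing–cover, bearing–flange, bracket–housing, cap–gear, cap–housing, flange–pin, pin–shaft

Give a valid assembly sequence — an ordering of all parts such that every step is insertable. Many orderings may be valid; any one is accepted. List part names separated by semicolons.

1. bearing@(2, 1) [+x clear] — {bearing}
2. flange@(2, 0) [+x clear] — {bearing, flange}
3. cap@(1, 1) [-y clear] — {bearing, cap, flange}
4. base_plate@(1, 0) [-x clear] — {base_plate, bearing, cap, flange}
5. bracket@(0, 0) [-x clear] — {base_plate, bearing, bracket, cap, flange}
6. shaft@(1, -1) [-x clear] — {base_plate, bearing, bracket, cap, flange, shaft}
7. gear@(1, 2) [-x clear] — {base_plate, bearing, bracket, cap, flange, gear, shaft}
8. pin@(2, -1) [+x clear] — {base_plate, bearing, bracket, cap, flange, gear, pin, shaft}
9. housing@(0, 1) [-x clear] — {base_plate, bearing, bracket, cap, flange, gear, housing, pin, shaft}
10. cover@(3, 1) [-y clear] — {base_plate, bearing, bracket, cap, cover, flange, gear, housing, pin, shaft}

bearing; flange; cap; base_plate; bracket; shaft; gear; pin; housing; cover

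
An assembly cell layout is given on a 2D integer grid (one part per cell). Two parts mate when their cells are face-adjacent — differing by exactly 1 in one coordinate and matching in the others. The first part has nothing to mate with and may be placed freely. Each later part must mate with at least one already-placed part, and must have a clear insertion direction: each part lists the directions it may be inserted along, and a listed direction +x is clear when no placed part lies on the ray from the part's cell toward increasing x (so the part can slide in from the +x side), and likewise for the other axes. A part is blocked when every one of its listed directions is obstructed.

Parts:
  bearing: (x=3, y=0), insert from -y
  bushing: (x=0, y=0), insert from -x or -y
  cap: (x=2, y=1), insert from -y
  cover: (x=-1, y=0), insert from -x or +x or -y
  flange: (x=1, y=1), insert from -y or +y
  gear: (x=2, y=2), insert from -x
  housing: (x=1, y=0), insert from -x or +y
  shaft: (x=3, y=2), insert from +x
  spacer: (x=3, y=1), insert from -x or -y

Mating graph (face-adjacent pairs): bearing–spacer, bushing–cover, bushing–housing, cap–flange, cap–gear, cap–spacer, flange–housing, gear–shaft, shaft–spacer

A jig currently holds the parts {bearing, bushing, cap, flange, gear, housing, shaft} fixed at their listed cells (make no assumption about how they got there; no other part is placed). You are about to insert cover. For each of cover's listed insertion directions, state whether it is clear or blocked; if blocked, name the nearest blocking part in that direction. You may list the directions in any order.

+x: blocked by bushing; -x: clear; -y: clear

-x: ray from cover(-1, 0) has no placed part ⇒ clear
+x: nearest on ray is bushing@(0, 0) ⇒ blocked
-y: ray from cover(-1, 0) has no placed part ⇒ clear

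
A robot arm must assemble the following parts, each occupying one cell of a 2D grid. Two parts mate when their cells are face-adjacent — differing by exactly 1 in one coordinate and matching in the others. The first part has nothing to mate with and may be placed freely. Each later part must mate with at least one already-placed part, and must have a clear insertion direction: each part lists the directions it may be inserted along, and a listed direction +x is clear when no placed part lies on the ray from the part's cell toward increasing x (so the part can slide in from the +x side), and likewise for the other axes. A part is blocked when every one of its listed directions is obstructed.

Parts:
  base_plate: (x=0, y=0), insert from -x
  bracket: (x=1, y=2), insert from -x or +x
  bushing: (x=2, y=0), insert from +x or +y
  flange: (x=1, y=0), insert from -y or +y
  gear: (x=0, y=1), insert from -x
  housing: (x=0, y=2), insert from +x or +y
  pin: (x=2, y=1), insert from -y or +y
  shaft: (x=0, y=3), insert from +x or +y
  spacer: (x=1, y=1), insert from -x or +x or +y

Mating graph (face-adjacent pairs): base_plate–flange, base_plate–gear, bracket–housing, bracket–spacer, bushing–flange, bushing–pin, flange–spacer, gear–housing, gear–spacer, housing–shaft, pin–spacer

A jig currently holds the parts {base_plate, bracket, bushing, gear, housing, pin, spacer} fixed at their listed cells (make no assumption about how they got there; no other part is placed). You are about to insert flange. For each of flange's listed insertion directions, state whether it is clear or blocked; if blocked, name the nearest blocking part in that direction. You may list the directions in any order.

+y: blocked by spacer; -y: clear

-y: ray from flange(1, 0) has no placed part ⇒ clear
+y: nearest on ray is spacer@(1, 1) ⇒ blocked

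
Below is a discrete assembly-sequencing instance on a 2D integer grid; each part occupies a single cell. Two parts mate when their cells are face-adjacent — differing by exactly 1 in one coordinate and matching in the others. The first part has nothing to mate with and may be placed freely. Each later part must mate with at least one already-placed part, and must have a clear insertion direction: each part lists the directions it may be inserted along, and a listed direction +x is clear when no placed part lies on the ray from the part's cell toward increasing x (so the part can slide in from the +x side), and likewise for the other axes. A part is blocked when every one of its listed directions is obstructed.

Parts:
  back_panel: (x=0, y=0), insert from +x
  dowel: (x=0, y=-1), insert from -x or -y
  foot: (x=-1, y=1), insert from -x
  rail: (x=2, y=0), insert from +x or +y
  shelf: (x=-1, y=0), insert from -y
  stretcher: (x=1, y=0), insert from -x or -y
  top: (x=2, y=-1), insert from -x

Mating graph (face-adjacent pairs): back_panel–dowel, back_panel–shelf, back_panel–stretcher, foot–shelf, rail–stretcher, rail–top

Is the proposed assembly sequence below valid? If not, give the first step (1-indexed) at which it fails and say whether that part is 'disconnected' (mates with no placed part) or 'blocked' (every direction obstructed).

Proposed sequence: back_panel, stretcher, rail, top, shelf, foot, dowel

1. back_panel@(0, 0) [+x clear] — {back_panel}
2. stretcher@(1, 0) [-y clear] — {back_panel, stretcher}
3. rail@(2, 0) [+x clear] — {back_panel, rail, stretcher}
4. top@(2, -1) [-x clear] — {back_panel, rail, stretcher, top}
5. shelf@(-1, 0) [-y clear] — {back_panel, rail, shelf, stretcher, top}
6. foot@(-1, 1) [-x clear] — {back_panel, foot, rail, shelf, stretcher, top}
7. dowel@(0, -1) [-x clear] — {back_panel, dowel, foot, rail, shelf, stretcher, top}

Valid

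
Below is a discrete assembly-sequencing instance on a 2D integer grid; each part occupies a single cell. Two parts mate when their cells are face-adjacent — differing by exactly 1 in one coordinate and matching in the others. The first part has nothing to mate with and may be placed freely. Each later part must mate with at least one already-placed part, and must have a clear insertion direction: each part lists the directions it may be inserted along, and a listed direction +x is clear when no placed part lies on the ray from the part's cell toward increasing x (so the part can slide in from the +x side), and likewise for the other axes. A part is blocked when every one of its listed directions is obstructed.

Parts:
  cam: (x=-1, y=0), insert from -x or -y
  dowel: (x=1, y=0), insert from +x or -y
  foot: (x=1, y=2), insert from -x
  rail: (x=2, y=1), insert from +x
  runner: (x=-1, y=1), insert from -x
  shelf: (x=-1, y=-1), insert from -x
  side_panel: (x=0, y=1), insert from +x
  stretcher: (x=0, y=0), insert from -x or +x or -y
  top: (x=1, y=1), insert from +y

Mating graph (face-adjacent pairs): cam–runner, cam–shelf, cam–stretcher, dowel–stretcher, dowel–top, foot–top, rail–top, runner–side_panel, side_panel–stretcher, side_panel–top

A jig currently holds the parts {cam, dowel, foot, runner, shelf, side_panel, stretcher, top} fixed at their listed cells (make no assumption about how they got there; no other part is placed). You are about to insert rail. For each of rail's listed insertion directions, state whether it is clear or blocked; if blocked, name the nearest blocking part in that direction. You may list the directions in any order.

+x: clear

+x: ray from rail(2, 1) has no placed part ⇒ clear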